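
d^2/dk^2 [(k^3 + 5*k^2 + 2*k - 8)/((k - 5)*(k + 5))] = 18*(3*k^3 + 39*k^2 + 225*k + 325)/(k^6 - 75*k^4 + 1875*k^2 - 15625)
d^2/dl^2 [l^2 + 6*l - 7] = 2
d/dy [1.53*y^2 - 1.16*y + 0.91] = 3.06*y - 1.16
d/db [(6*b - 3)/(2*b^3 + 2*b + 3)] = 6*(2*b^3 + 2*b - (2*b - 1)*(3*b^2 + 1) + 3)/(2*b^3 + 2*b + 3)^2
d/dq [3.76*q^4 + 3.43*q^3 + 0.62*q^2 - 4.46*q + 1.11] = 15.04*q^3 + 10.29*q^2 + 1.24*q - 4.46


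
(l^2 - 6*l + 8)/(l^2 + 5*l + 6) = (l^2 - 6*l + 8)/(l^2 + 5*l + 6)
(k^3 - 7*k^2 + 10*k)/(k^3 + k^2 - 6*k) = (k - 5)/(k + 3)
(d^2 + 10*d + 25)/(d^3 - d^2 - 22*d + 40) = (d + 5)/(d^2 - 6*d + 8)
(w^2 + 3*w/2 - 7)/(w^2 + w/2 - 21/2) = (w - 2)/(w - 3)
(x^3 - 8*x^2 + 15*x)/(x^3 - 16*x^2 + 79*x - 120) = x/(x - 8)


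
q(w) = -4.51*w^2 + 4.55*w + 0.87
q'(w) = 4.55 - 9.02*w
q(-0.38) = -1.51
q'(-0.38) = 7.98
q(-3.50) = -70.30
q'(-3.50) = 36.12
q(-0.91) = -7.01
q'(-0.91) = 12.76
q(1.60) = -3.40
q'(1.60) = -9.88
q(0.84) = 1.51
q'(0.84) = -3.03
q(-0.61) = -3.58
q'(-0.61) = 10.05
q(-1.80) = -21.93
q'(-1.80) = 20.79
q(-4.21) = -98.22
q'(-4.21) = 42.52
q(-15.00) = -1082.13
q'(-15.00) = 139.85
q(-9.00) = -405.39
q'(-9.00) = 85.73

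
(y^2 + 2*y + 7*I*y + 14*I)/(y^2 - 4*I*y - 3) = (y^2 + y*(2 + 7*I) + 14*I)/(y^2 - 4*I*y - 3)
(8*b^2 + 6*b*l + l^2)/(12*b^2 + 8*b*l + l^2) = (4*b + l)/(6*b + l)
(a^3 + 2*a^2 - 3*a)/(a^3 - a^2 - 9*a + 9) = a/(a - 3)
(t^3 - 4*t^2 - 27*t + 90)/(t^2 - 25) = (t^2 - 9*t + 18)/(t - 5)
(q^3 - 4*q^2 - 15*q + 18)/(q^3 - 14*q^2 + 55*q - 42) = (q + 3)/(q - 7)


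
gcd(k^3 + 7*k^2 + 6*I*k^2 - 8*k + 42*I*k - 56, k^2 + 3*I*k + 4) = k + 4*I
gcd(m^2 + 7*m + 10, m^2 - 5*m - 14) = m + 2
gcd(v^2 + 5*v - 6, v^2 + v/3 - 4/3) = v - 1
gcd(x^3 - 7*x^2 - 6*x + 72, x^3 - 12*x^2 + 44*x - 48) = x^2 - 10*x + 24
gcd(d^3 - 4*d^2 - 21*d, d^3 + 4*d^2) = d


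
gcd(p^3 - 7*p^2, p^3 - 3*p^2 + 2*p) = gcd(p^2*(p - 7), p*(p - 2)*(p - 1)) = p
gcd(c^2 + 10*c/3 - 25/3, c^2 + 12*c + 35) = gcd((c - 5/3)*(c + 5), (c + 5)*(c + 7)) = c + 5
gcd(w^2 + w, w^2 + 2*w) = w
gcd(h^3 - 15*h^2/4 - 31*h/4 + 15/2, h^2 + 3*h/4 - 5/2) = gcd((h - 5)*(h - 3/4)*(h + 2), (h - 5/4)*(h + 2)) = h + 2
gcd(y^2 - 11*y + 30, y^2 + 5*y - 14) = 1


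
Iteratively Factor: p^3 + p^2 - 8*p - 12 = (p + 2)*(p^2 - p - 6) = (p + 2)^2*(p - 3)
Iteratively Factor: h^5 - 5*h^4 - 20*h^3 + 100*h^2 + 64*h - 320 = (h - 4)*(h^4 - h^3 - 24*h^2 + 4*h + 80) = (h - 4)*(h - 2)*(h^3 + h^2 - 22*h - 40) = (h - 4)*(h - 2)*(h + 2)*(h^2 - h - 20) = (h - 5)*(h - 4)*(h - 2)*(h + 2)*(h + 4)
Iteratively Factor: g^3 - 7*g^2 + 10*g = (g - 5)*(g^2 - 2*g) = (g - 5)*(g - 2)*(g)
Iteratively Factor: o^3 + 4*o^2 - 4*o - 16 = (o + 2)*(o^2 + 2*o - 8) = (o - 2)*(o + 2)*(o + 4)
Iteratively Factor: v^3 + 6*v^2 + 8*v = (v + 4)*(v^2 + 2*v) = (v + 2)*(v + 4)*(v)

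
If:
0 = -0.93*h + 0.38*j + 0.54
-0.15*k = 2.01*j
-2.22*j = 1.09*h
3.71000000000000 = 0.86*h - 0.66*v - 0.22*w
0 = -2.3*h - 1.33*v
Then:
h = 0.48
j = -0.24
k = 3.18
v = -0.84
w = -12.46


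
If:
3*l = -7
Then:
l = -7/3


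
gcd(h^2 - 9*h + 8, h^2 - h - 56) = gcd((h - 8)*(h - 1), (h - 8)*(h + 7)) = h - 8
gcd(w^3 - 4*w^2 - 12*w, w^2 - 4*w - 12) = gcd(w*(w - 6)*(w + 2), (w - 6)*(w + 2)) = w^2 - 4*w - 12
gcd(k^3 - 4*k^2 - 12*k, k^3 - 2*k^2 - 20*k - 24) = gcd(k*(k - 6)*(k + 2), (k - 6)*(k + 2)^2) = k^2 - 4*k - 12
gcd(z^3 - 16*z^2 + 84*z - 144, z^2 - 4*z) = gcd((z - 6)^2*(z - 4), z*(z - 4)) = z - 4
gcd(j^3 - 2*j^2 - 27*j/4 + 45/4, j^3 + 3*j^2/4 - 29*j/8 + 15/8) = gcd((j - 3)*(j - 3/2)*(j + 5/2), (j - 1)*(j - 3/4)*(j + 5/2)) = j + 5/2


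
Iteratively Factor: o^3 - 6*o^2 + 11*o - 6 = (o - 3)*(o^2 - 3*o + 2) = (o - 3)*(o - 2)*(o - 1)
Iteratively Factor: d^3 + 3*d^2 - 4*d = (d - 1)*(d^2 + 4*d) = (d - 1)*(d + 4)*(d)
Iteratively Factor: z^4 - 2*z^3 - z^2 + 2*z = (z - 2)*(z^3 - z) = (z - 2)*(z + 1)*(z^2 - z) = (z - 2)*(z - 1)*(z + 1)*(z)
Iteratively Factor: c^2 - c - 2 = (c - 2)*(c + 1)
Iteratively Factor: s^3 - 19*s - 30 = (s + 3)*(s^2 - 3*s - 10) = (s - 5)*(s + 3)*(s + 2)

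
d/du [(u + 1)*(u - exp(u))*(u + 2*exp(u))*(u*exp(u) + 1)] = (1 - exp(u))*(u + 1)*(u + 2*exp(u))*(u*exp(u) + 1) + (u + 1)^2*(u - exp(u))*(u + 2*exp(u))*exp(u) + (u + 1)*(u - exp(u))*(u*exp(u) + 1)*(2*exp(u) + 1) + (u - exp(u))*(u + 2*exp(u))*(u*exp(u) + 1)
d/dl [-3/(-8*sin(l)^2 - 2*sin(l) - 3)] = -6*(8*sin(l) + 1)*cos(l)/(8*sin(l)^2 + 2*sin(l) + 3)^2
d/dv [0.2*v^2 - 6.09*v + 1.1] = 0.4*v - 6.09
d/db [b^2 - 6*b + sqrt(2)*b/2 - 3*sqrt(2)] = 2*b - 6 + sqrt(2)/2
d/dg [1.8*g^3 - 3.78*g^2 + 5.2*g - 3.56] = 5.4*g^2 - 7.56*g + 5.2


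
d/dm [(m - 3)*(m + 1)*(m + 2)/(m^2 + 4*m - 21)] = (m^2 + 14*m + 19)/(m^2 + 14*m + 49)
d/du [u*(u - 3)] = 2*u - 3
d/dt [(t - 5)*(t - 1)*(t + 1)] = 3*t^2 - 10*t - 1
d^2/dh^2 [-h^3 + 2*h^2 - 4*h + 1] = 4 - 6*h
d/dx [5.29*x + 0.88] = 5.29000000000000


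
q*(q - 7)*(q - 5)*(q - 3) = q^4 - 15*q^3 + 71*q^2 - 105*q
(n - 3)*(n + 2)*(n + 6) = n^3 + 5*n^2 - 12*n - 36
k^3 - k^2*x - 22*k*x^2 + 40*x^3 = (k - 4*x)*(k - 2*x)*(k + 5*x)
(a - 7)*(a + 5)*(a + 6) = a^3 + 4*a^2 - 47*a - 210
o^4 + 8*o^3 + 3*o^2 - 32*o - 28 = (o - 2)*(o + 1)*(o + 2)*(o + 7)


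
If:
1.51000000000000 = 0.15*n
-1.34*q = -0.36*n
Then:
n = 10.07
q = 2.70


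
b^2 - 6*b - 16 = (b - 8)*(b + 2)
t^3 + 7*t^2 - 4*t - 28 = (t - 2)*(t + 2)*(t + 7)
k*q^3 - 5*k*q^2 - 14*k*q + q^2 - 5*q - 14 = (q - 7)*(q + 2)*(k*q + 1)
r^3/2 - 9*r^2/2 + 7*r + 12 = (r/2 + 1/2)*(r - 6)*(r - 4)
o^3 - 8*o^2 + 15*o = o*(o - 5)*(o - 3)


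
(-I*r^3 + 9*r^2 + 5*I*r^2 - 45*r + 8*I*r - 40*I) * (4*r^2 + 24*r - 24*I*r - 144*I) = -4*I*r^5 + 12*r^4 - 4*I*r^4 + 12*r^3 - 64*I*r^3 - 168*r^2 - 184*I*r^2 + 192*r + 5520*I*r - 5760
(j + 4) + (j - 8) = 2*j - 4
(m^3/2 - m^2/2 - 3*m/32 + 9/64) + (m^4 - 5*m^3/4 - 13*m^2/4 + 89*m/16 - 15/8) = m^4 - 3*m^3/4 - 15*m^2/4 + 175*m/32 - 111/64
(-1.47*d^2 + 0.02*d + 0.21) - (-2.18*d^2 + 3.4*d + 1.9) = 0.71*d^2 - 3.38*d - 1.69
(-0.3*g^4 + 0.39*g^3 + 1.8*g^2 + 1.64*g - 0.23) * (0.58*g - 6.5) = -0.174*g^5 + 2.1762*g^4 - 1.491*g^3 - 10.7488*g^2 - 10.7934*g + 1.495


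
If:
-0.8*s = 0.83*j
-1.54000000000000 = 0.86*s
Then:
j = 1.73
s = -1.79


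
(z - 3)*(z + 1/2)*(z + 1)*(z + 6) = z^4 + 9*z^3/2 - 13*z^2 - 51*z/2 - 9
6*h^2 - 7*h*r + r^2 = (-6*h + r)*(-h + r)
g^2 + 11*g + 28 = (g + 4)*(g + 7)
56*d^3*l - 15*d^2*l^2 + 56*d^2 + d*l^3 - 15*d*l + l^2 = (-8*d + l)*(-7*d + l)*(d*l + 1)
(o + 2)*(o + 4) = o^2 + 6*o + 8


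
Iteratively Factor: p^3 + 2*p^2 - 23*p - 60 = (p + 3)*(p^2 - p - 20) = (p + 3)*(p + 4)*(p - 5)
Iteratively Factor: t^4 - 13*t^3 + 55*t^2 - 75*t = (t - 5)*(t^3 - 8*t^2 + 15*t) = (t - 5)^2*(t^2 - 3*t) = t*(t - 5)^2*(t - 3)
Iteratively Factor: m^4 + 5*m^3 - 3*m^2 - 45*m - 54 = (m + 3)*(m^3 + 2*m^2 - 9*m - 18) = (m + 3)^2*(m^2 - m - 6) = (m - 3)*(m + 3)^2*(m + 2)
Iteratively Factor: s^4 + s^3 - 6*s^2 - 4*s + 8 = (s + 2)*(s^3 - s^2 - 4*s + 4) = (s - 1)*(s + 2)*(s^2 - 4) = (s - 2)*(s - 1)*(s + 2)*(s + 2)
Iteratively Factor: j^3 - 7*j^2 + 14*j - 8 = (j - 4)*(j^2 - 3*j + 2) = (j - 4)*(j - 2)*(j - 1)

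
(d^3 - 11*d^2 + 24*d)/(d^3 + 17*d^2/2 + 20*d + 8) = 2*d*(d^2 - 11*d + 24)/(2*d^3 + 17*d^2 + 40*d + 16)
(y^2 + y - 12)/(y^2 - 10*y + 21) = (y + 4)/(y - 7)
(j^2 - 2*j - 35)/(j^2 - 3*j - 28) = (j + 5)/(j + 4)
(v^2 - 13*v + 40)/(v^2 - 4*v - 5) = (v - 8)/(v + 1)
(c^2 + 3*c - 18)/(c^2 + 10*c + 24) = (c - 3)/(c + 4)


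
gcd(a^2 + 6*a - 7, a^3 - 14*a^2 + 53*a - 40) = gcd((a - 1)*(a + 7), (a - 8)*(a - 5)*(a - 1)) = a - 1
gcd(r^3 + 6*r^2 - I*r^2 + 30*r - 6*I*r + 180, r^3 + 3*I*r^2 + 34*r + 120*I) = r^2 - I*r + 30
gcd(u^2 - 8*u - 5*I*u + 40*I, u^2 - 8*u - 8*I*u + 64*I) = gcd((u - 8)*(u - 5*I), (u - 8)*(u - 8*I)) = u - 8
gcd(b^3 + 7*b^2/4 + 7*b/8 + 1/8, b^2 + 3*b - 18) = 1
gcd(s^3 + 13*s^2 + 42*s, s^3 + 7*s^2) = s^2 + 7*s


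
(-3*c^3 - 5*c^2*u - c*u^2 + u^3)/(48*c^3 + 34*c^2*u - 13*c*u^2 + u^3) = (-3*c^2 - 2*c*u + u^2)/(48*c^2 - 14*c*u + u^2)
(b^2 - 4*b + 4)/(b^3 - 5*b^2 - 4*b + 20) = (b - 2)/(b^2 - 3*b - 10)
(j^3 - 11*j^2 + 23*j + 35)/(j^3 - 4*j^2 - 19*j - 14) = (j - 5)/(j + 2)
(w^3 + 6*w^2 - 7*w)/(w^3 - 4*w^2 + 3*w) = (w + 7)/(w - 3)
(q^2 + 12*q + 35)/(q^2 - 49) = (q + 5)/(q - 7)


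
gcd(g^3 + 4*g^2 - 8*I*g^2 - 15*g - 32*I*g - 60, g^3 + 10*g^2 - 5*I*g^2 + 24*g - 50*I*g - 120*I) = g^2 + g*(4 - 5*I) - 20*I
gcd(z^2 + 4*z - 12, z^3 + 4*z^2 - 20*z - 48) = z + 6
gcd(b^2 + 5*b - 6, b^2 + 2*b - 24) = b + 6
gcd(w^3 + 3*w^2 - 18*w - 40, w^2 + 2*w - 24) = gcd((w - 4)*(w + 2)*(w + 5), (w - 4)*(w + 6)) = w - 4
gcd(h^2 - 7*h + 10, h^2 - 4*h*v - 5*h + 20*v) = h - 5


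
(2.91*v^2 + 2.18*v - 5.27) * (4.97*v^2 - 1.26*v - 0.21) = 14.4627*v^4 + 7.168*v^3 - 29.5498*v^2 + 6.1824*v + 1.1067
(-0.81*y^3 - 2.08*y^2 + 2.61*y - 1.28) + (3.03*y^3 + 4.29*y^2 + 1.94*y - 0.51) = 2.22*y^3 + 2.21*y^2 + 4.55*y - 1.79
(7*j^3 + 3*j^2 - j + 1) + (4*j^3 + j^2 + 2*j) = 11*j^3 + 4*j^2 + j + 1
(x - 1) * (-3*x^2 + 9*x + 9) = -3*x^3 + 12*x^2 - 9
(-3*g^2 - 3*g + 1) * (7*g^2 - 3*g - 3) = -21*g^4 - 12*g^3 + 25*g^2 + 6*g - 3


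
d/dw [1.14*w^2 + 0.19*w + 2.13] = 2.28*w + 0.19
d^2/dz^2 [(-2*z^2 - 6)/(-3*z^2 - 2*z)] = 12*(-2*z^3 + 27*z^2 + 18*z + 4)/(z^3*(27*z^3 + 54*z^2 + 36*z + 8))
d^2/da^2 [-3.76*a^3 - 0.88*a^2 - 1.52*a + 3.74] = -22.56*a - 1.76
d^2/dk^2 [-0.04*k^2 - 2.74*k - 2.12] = -0.0800000000000000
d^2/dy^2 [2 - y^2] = -2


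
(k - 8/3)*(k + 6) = k^2 + 10*k/3 - 16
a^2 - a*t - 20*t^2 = (a - 5*t)*(a + 4*t)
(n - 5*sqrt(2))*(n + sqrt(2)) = n^2 - 4*sqrt(2)*n - 10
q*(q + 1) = q^2 + q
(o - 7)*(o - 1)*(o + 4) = o^3 - 4*o^2 - 25*o + 28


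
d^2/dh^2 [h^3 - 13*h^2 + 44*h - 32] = 6*h - 26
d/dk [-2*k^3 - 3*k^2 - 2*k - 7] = -6*k^2 - 6*k - 2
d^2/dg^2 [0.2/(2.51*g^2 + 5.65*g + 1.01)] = (-2.52004*g^2 - 5.6726*g + 0.2*(5.02*g + 5.65)*(10.04*g + 11.3) - 1.01404)/(2.51*g^2 + 5.65*g + 1.01)^3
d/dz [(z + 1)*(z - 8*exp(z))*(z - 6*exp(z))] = -14*z^2*exp(z) + 3*z^2 + 96*z*exp(2*z) - 42*z*exp(z) + 2*z + 144*exp(2*z) - 14*exp(z)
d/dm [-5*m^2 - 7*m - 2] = -10*m - 7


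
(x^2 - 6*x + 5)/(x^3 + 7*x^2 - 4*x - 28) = (x^2 - 6*x + 5)/(x^3 + 7*x^2 - 4*x - 28)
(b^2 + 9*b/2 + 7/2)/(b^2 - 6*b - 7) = (b + 7/2)/(b - 7)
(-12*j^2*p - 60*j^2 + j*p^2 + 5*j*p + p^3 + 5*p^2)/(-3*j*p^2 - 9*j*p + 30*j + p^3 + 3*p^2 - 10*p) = (4*j + p)/(p - 2)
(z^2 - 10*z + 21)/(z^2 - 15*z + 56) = (z - 3)/(z - 8)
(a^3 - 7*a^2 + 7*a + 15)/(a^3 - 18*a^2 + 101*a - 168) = (a^2 - 4*a - 5)/(a^2 - 15*a + 56)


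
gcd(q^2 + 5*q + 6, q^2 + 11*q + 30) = 1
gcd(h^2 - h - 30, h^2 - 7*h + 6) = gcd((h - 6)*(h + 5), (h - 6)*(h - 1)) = h - 6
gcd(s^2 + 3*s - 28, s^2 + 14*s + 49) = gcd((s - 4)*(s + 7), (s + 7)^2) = s + 7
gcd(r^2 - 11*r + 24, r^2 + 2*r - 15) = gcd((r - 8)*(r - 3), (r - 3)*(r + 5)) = r - 3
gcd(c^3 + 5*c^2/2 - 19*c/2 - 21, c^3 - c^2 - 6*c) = c^2 - c - 6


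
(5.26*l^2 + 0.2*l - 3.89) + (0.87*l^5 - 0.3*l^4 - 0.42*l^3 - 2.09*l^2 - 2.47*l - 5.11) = 0.87*l^5 - 0.3*l^4 - 0.42*l^3 + 3.17*l^2 - 2.27*l - 9.0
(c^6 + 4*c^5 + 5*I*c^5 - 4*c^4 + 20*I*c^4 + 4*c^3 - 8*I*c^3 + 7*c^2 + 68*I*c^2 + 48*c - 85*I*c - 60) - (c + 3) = c^6 + 4*c^5 + 5*I*c^5 - 4*c^4 + 20*I*c^4 + 4*c^3 - 8*I*c^3 + 7*c^2 + 68*I*c^2 + 47*c - 85*I*c - 63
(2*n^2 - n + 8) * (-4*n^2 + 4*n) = -8*n^4 + 12*n^3 - 36*n^2 + 32*n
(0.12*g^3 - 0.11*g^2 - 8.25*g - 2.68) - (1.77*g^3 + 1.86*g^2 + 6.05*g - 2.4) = -1.65*g^3 - 1.97*g^2 - 14.3*g - 0.28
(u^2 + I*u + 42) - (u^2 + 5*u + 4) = -5*u + I*u + 38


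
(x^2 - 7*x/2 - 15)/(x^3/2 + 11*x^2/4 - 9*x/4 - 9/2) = 2*(2*x^2 - 7*x - 30)/(2*x^3 + 11*x^2 - 9*x - 18)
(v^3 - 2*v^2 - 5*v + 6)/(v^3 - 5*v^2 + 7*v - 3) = (v + 2)/(v - 1)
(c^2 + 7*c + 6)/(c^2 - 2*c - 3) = (c + 6)/(c - 3)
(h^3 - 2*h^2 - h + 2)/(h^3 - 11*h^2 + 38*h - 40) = (h^2 - 1)/(h^2 - 9*h + 20)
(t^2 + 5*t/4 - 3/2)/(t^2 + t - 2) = (t - 3/4)/(t - 1)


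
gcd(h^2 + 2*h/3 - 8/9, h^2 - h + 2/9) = h - 2/3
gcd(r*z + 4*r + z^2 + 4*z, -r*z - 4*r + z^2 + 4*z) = z + 4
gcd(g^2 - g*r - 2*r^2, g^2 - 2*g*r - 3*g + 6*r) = -g + 2*r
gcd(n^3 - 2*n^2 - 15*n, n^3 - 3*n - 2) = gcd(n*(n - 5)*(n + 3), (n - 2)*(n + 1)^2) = 1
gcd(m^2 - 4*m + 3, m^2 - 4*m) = 1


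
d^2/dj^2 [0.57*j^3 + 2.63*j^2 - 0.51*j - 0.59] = 3.42*j + 5.26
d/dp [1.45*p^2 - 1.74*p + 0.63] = 2.9*p - 1.74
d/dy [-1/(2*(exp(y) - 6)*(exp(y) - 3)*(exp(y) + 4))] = ((exp(y) - 6)*(exp(y) - 3) + (exp(y) - 6)*(exp(y) + 4) + (exp(y) - 3)*(exp(y) + 4))*exp(y)/(2*(exp(y) - 6)^2*(exp(y) - 3)^2*(exp(y) + 4)^2)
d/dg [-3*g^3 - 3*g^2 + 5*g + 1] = -9*g^2 - 6*g + 5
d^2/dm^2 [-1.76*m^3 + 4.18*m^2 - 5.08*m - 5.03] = 8.36 - 10.56*m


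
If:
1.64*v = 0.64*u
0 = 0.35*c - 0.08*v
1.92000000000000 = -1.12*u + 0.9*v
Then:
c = -0.22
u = -2.50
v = -0.97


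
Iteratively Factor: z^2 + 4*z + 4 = (z + 2)*(z + 2)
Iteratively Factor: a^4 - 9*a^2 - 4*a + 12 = (a - 1)*(a^3 + a^2 - 8*a - 12) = (a - 1)*(a + 2)*(a^2 - a - 6) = (a - 3)*(a - 1)*(a + 2)*(a + 2)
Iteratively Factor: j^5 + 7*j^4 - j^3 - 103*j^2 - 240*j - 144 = (j + 4)*(j^4 + 3*j^3 - 13*j^2 - 51*j - 36) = (j + 3)*(j + 4)*(j^3 - 13*j - 12) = (j - 4)*(j + 3)*(j + 4)*(j^2 + 4*j + 3) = (j - 4)*(j + 3)^2*(j + 4)*(j + 1)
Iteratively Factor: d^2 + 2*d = (d)*(d + 2)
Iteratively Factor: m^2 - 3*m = (m)*(m - 3)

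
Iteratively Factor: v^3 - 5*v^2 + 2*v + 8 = (v - 2)*(v^2 - 3*v - 4) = (v - 2)*(v + 1)*(v - 4)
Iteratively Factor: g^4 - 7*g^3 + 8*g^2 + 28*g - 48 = (g - 3)*(g^3 - 4*g^2 - 4*g + 16) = (g - 3)*(g - 2)*(g^2 - 2*g - 8) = (g - 4)*(g - 3)*(g - 2)*(g + 2)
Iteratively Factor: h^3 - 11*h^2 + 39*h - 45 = (h - 5)*(h^2 - 6*h + 9) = (h - 5)*(h - 3)*(h - 3)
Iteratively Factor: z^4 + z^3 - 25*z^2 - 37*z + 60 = (z + 3)*(z^3 - 2*z^2 - 19*z + 20) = (z + 3)*(z + 4)*(z^2 - 6*z + 5) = (z - 5)*(z + 3)*(z + 4)*(z - 1)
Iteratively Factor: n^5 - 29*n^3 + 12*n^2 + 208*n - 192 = (n - 3)*(n^4 + 3*n^3 - 20*n^2 - 48*n + 64) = (n - 3)*(n + 4)*(n^3 - n^2 - 16*n + 16) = (n - 4)*(n - 3)*(n + 4)*(n^2 + 3*n - 4) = (n - 4)*(n - 3)*(n + 4)^2*(n - 1)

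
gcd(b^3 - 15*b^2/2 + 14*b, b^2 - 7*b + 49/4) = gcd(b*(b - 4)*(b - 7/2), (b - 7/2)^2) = b - 7/2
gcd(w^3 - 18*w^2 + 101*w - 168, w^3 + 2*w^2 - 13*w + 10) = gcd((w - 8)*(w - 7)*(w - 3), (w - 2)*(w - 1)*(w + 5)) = 1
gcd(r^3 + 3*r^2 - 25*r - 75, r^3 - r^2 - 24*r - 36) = r + 3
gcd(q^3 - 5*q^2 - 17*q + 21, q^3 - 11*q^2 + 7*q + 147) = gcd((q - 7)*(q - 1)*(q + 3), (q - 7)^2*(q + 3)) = q^2 - 4*q - 21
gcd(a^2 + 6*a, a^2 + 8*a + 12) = a + 6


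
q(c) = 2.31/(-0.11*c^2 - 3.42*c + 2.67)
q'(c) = 2.31*(0.22*c + 3.42)/(-0.11*c^2 - 3.42*c + 2.67)^2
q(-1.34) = 0.33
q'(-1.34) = 0.15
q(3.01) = -0.27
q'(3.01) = 0.13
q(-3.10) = 0.19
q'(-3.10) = 0.04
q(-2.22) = 0.24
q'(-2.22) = 0.07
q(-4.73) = 0.14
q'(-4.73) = 0.02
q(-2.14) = 0.24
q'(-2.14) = 0.08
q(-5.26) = 0.13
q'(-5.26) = 0.02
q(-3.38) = 0.18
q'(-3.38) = 0.04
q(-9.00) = 0.09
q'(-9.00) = 0.01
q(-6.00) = 0.12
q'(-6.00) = 0.01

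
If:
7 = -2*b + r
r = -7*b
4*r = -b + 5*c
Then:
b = -7/9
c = 21/5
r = 49/9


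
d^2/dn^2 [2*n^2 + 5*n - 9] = 4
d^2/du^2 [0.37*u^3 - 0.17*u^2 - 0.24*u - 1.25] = 2.22*u - 0.34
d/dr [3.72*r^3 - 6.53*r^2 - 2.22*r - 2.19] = 11.16*r^2 - 13.06*r - 2.22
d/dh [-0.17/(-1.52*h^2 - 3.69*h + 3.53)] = (-0.5168*h - 0.6273)/(1.52*h^2 + 3.69*h - 3.53)^2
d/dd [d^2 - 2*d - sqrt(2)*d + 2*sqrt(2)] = 2*d - 2 - sqrt(2)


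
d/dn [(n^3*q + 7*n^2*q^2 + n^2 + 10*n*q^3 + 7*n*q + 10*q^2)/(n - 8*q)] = (2*n^3*q - 17*n^2*q^2 + n^2 - 112*n*q^3 - 16*n*q - 80*q^4 - 66*q^2)/(n^2 - 16*n*q + 64*q^2)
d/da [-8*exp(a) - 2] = -8*exp(a)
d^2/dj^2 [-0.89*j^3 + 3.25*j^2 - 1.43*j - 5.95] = 6.5 - 5.34*j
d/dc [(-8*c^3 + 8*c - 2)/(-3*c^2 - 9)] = 4*(2*c^4 + 20*c^2 - c - 6)/(3*(c^4 + 6*c^2 + 9))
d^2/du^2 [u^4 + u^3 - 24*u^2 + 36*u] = 12*u^2 + 6*u - 48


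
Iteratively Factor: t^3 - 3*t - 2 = (t - 2)*(t^2 + 2*t + 1) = (t - 2)*(t + 1)*(t + 1)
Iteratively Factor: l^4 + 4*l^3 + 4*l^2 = (l + 2)*(l^3 + 2*l^2) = (l + 2)^2*(l^2) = l*(l + 2)^2*(l)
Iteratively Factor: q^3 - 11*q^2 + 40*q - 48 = (q - 4)*(q^2 - 7*q + 12) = (q - 4)^2*(q - 3)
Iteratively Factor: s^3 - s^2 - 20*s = (s)*(s^2 - s - 20) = s*(s + 4)*(s - 5)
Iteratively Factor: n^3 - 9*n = (n - 3)*(n^2 + 3*n) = n*(n - 3)*(n + 3)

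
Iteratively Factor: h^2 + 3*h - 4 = (h + 4)*(h - 1)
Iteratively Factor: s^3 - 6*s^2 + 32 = (s - 4)*(s^2 - 2*s - 8) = (s - 4)*(s + 2)*(s - 4)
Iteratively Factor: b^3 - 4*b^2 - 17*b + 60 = (b + 4)*(b^2 - 8*b + 15) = (b - 3)*(b + 4)*(b - 5)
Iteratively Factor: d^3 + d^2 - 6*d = (d)*(d^2 + d - 6) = d*(d + 3)*(d - 2)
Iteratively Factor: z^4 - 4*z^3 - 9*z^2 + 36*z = (z + 3)*(z^3 - 7*z^2 + 12*z) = z*(z + 3)*(z^2 - 7*z + 12) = z*(z - 4)*(z + 3)*(z - 3)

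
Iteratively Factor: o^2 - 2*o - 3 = (o - 3)*(o + 1)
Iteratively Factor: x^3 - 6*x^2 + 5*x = (x - 1)*(x^2 - 5*x) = x*(x - 1)*(x - 5)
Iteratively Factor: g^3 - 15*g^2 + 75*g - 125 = (g - 5)*(g^2 - 10*g + 25) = (g - 5)^2*(g - 5)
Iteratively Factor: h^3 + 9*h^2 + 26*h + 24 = (h + 3)*(h^2 + 6*h + 8) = (h + 2)*(h + 3)*(h + 4)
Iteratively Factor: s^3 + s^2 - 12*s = (s - 3)*(s^2 + 4*s) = (s - 3)*(s + 4)*(s)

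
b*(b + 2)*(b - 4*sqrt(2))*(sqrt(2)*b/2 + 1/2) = sqrt(2)*b^4/2 - 7*b^3/2 + sqrt(2)*b^3 - 7*b^2 - 2*sqrt(2)*b^2 - 4*sqrt(2)*b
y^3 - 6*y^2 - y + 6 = (y - 6)*(y - 1)*(y + 1)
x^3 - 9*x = x*(x - 3)*(x + 3)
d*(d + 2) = d^2 + 2*d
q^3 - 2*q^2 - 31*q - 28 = (q - 7)*(q + 1)*(q + 4)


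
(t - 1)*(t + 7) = t^2 + 6*t - 7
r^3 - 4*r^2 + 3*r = r*(r - 3)*(r - 1)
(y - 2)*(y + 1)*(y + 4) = y^3 + 3*y^2 - 6*y - 8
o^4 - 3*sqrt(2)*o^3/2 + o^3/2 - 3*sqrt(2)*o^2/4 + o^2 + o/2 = o*(o + 1/2)*(o - sqrt(2))*(o - sqrt(2)/2)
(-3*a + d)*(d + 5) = -3*a*d - 15*a + d^2 + 5*d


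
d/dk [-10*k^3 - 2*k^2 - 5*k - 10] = -30*k^2 - 4*k - 5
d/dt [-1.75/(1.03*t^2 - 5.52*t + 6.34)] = (3.605*t - 9.66)/(1.03*t^2 - 5.52*t + 6.34)^2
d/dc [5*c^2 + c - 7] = 10*c + 1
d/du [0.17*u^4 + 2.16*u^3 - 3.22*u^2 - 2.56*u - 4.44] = 0.68*u^3 + 6.48*u^2 - 6.44*u - 2.56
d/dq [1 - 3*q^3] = -9*q^2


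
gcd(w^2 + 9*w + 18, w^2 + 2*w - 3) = w + 3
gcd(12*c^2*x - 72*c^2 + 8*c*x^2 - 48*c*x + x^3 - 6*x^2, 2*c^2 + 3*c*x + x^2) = 2*c + x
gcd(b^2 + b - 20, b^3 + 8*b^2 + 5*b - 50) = b + 5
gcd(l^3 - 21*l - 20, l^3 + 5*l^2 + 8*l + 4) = l + 1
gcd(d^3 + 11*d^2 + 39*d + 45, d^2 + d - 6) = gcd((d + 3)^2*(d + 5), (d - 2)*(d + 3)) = d + 3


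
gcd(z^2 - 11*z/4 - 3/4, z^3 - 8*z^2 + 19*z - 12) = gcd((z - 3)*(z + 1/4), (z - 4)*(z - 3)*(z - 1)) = z - 3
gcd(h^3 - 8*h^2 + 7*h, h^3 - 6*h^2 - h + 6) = h - 1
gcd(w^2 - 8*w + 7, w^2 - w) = w - 1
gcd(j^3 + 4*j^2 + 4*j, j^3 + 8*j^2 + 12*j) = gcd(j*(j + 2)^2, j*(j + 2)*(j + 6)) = j^2 + 2*j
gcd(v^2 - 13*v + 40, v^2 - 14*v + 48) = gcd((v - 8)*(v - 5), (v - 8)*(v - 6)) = v - 8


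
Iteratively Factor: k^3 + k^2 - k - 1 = (k + 1)*(k^2 - 1) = (k - 1)*(k + 1)*(k + 1)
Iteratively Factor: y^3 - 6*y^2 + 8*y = (y - 2)*(y^2 - 4*y) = y*(y - 2)*(y - 4)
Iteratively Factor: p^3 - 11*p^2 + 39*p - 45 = (p - 3)*(p^2 - 8*p + 15) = (p - 5)*(p - 3)*(p - 3)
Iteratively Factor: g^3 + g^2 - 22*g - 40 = (g + 4)*(g^2 - 3*g - 10) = (g + 2)*(g + 4)*(g - 5)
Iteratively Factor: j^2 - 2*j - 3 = (j + 1)*(j - 3)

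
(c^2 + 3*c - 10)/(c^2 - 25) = (c - 2)/(c - 5)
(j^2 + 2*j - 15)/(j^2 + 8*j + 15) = (j - 3)/(j + 3)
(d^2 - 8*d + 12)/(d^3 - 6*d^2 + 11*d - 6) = (d - 6)/(d^2 - 4*d + 3)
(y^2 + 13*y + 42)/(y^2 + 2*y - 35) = (y + 6)/(y - 5)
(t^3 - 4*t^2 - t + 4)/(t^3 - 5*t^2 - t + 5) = (t - 4)/(t - 5)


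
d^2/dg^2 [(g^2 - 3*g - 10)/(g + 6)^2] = 6*(14 - 5*g)/(g^4 + 24*g^3 + 216*g^2 + 864*g + 1296)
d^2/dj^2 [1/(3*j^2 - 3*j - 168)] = 2*(j^2 - j - (2*j - 1)^2 - 56)/(3*(-j^2 + j + 56)^3)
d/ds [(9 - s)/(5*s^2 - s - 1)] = (-5*s^2 + s + (s - 9)*(10*s - 1) + 1)/(-5*s^2 + s + 1)^2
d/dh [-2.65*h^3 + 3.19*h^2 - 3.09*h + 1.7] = -7.95*h^2 + 6.38*h - 3.09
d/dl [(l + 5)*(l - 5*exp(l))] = l - (l + 5)*(5*exp(l) - 1) - 5*exp(l)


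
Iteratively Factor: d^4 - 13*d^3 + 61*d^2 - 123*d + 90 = (d - 3)*(d^3 - 10*d^2 + 31*d - 30) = (d - 3)*(d - 2)*(d^2 - 8*d + 15) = (d - 3)^2*(d - 2)*(d - 5)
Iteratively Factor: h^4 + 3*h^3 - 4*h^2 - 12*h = (h + 2)*(h^3 + h^2 - 6*h) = (h + 2)*(h + 3)*(h^2 - 2*h) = (h - 2)*(h + 2)*(h + 3)*(h)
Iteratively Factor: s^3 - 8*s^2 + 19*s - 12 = (s - 4)*(s^2 - 4*s + 3) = (s - 4)*(s - 3)*(s - 1)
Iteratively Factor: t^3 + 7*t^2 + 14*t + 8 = (t + 2)*(t^2 + 5*t + 4) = (t + 1)*(t + 2)*(t + 4)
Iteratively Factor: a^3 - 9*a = (a + 3)*(a^2 - 3*a) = a*(a + 3)*(a - 3)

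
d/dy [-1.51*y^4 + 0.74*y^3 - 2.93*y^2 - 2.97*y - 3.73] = -6.04*y^3 + 2.22*y^2 - 5.86*y - 2.97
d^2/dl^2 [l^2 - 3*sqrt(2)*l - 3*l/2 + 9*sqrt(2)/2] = 2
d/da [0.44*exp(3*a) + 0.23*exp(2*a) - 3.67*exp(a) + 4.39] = (1.32*exp(2*a) + 0.46*exp(a) - 3.67)*exp(a)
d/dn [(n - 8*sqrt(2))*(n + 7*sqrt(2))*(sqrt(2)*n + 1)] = 3*sqrt(2)*n^2 - 2*n - 113*sqrt(2)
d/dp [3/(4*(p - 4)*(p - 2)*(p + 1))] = 3*(-3*p^2 + 10*p - 2)/(4*(p^6 - 10*p^5 + 29*p^4 - 4*p^3 - 76*p^2 + 32*p + 64))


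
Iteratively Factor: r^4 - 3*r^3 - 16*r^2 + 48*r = (r + 4)*(r^3 - 7*r^2 + 12*r) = (r - 4)*(r + 4)*(r^2 - 3*r) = (r - 4)*(r - 3)*(r + 4)*(r)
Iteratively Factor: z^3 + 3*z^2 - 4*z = (z)*(z^2 + 3*z - 4) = z*(z - 1)*(z + 4)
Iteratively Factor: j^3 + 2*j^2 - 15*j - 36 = (j + 3)*(j^2 - j - 12) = (j + 3)^2*(j - 4)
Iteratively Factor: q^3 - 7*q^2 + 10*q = (q)*(q^2 - 7*q + 10) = q*(q - 2)*(q - 5)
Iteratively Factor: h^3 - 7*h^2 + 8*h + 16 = (h - 4)*(h^2 - 3*h - 4) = (h - 4)^2*(h + 1)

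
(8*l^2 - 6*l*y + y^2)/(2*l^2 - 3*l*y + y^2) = (-4*l + y)/(-l + y)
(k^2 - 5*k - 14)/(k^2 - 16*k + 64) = (k^2 - 5*k - 14)/(k^2 - 16*k + 64)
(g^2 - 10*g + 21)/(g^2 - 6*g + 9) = (g - 7)/(g - 3)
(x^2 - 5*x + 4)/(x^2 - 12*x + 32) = (x - 1)/(x - 8)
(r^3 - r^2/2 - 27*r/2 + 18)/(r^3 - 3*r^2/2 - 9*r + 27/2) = (r + 4)/(r + 3)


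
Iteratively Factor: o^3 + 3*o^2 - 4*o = (o - 1)*(o^2 + 4*o) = (o - 1)*(o + 4)*(o)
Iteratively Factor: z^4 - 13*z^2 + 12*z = (z - 3)*(z^3 + 3*z^2 - 4*z) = z*(z - 3)*(z^2 + 3*z - 4) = z*(z - 3)*(z - 1)*(z + 4)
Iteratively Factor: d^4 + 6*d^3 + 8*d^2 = (d + 2)*(d^3 + 4*d^2) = d*(d + 2)*(d^2 + 4*d) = d*(d + 2)*(d + 4)*(d)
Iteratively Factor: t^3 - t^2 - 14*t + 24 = (t - 3)*(t^2 + 2*t - 8) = (t - 3)*(t + 4)*(t - 2)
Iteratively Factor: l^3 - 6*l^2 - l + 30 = (l + 2)*(l^2 - 8*l + 15) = (l - 3)*(l + 2)*(l - 5)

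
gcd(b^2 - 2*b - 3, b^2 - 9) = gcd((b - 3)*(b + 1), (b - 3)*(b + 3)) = b - 3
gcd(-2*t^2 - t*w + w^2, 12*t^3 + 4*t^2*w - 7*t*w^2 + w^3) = 2*t^2 + t*w - w^2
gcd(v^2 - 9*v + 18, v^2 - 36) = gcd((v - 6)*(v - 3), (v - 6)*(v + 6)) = v - 6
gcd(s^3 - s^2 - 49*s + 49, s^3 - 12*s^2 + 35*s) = s - 7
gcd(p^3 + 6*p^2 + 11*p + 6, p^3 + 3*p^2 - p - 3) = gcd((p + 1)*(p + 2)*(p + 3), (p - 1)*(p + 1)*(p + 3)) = p^2 + 4*p + 3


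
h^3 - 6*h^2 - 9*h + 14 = (h - 7)*(h - 1)*(h + 2)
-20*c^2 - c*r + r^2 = (-5*c + r)*(4*c + r)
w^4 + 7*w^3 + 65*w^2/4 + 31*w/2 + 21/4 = (w + 1)^2*(w + 3/2)*(w + 7/2)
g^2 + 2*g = g*(g + 2)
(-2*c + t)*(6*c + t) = -12*c^2 + 4*c*t + t^2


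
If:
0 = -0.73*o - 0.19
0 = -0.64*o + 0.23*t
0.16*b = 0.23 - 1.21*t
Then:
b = 6.91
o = -0.26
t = -0.72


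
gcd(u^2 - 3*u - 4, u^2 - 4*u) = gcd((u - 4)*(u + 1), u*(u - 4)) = u - 4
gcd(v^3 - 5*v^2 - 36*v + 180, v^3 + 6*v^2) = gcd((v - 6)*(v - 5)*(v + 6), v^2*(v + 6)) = v + 6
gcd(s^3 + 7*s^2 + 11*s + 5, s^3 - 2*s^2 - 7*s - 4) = s^2 + 2*s + 1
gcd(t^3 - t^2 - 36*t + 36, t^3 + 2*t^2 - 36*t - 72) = t^2 - 36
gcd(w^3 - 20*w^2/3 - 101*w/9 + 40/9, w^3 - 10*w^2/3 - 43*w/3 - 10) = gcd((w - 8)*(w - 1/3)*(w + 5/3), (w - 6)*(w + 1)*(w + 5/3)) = w + 5/3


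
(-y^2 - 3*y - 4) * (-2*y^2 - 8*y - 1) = 2*y^4 + 14*y^3 + 33*y^2 + 35*y + 4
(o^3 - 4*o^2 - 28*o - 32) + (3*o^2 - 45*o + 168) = o^3 - o^2 - 73*o + 136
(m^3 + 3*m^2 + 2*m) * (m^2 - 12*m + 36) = m^5 - 9*m^4 + 2*m^3 + 84*m^2 + 72*m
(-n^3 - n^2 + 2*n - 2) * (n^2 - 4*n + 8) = -n^5 + 3*n^4 - 2*n^3 - 18*n^2 + 24*n - 16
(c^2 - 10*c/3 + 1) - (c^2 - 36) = 37 - 10*c/3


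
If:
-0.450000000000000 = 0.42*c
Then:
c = -1.07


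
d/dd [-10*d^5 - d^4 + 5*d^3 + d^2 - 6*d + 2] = -50*d^4 - 4*d^3 + 15*d^2 + 2*d - 6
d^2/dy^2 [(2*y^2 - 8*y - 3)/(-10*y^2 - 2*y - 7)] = 24*(70*y^3 + 110*y^2 - 125*y - 34)/(1000*y^6 + 600*y^5 + 2220*y^4 + 848*y^3 + 1554*y^2 + 294*y + 343)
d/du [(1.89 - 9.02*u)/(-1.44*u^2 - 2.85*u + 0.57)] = (-12.9888*u^2 + 5.4432*u + 0.245100000000001)/(2.0736*u^4 + 8.208*u^3 + 6.4809*u^2 - 3.249*u + 0.3249)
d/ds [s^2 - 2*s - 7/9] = 2*s - 2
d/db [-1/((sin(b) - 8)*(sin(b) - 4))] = 2*(sin(b) - 6)*cos(b)/((sin(b) - 8)^2*(sin(b) - 4)^2)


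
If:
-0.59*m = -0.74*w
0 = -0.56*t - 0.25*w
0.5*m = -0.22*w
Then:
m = 0.00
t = 0.00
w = 0.00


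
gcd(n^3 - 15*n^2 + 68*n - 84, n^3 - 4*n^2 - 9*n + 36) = 1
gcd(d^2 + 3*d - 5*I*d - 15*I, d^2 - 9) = d + 3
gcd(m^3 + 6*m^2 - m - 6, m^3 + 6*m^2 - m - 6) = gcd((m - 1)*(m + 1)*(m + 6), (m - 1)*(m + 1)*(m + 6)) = m^3 + 6*m^2 - m - 6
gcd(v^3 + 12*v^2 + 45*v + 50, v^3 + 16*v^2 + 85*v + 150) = v^2 + 10*v + 25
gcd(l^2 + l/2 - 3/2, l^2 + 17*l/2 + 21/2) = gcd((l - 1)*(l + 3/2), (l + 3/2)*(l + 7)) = l + 3/2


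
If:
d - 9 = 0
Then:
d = 9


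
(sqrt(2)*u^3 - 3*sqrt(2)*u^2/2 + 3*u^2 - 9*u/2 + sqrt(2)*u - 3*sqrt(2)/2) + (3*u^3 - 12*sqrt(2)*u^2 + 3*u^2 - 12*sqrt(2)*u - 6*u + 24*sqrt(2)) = sqrt(2)*u^3 + 3*u^3 - 27*sqrt(2)*u^2/2 + 6*u^2 - 11*sqrt(2)*u - 21*u/2 + 45*sqrt(2)/2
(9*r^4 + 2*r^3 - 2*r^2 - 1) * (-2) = -18*r^4 - 4*r^3 + 4*r^2 + 2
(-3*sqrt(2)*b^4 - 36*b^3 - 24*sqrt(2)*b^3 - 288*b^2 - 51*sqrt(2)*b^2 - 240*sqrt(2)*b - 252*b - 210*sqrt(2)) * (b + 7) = -3*sqrt(2)*b^5 - 45*sqrt(2)*b^4 - 36*b^4 - 540*b^3 - 219*sqrt(2)*b^3 - 2268*b^2 - 597*sqrt(2)*b^2 - 1890*sqrt(2)*b - 1764*b - 1470*sqrt(2)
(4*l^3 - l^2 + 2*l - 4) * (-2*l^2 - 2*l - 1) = -8*l^5 - 6*l^4 - 6*l^3 + 5*l^2 + 6*l + 4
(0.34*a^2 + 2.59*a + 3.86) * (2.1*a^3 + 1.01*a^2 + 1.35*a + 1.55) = 0.714*a^5 + 5.7824*a^4 + 11.1809*a^3 + 7.9221*a^2 + 9.2255*a + 5.983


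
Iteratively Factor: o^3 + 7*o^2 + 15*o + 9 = (o + 3)*(o^2 + 4*o + 3) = (o + 3)^2*(o + 1)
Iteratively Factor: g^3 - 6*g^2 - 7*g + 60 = (g - 5)*(g^2 - g - 12) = (g - 5)*(g - 4)*(g + 3)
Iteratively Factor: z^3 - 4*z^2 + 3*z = (z)*(z^2 - 4*z + 3) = z*(z - 1)*(z - 3)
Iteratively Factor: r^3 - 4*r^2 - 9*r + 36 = (r + 3)*(r^2 - 7*r + 12) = (r - 4)*(r + 3)*(r - 3)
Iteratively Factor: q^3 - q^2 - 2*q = (q - 2)*(q^2 + q) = (q - 2)*(q + 1)*(q)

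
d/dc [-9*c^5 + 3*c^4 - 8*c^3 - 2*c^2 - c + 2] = -45*c^4 + 12*c^3 - 24*c^2 - 4*c - 1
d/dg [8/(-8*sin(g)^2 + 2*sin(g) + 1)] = 16*(8*sin(g) - 1)*cos(g)/(-8*sin(g)^2 + 2*sin(g) + 1)^2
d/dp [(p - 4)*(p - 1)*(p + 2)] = 3*p^2 - 6*p - 6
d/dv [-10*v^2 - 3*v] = -20*v - 3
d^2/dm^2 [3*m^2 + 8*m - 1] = 6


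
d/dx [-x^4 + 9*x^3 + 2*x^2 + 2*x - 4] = -4*x^3 + 27*x^2 + 4*x + 2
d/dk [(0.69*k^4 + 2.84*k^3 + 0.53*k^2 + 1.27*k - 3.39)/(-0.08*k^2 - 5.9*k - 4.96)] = (-0.1104*k^5 - 12.4402*k^4 - 47.2016*k^3 - 45.2846*k^2 - 5.8*k - 26.3002)/(0.0064*k^4 + 0.944*k^3 + 35.6036*k^2 + 58.528*k + 24.6016)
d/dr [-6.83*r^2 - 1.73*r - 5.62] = -13.66*r - 1.73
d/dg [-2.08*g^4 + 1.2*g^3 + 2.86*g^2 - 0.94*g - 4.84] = -8.32*g^3 + 3.6*g^2 + 5.72*g - 0.94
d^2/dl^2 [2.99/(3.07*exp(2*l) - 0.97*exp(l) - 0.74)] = ((2.9003 - 36.7172*exp(l))*(-3.07*exp(2*l) + 0.97*exp(l) + 0.74) - 2.99*(6.14*exp(l) - 0.97)*(12.28*exp(l) - 1.94)*exp(l))*exp(l)/(-3.07*exp(2*l) + 0.97*exp(l) + 0.74)^3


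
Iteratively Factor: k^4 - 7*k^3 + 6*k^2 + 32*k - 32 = (k + 2)*(k^3 - 9*k^2 + 24*k - 16) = (k - 4)*(k + 2)*(k^2 - 5*k + 4) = (k - 4)^2*(k + 2)*(k - 1)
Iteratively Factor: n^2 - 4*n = (n - 4)*(n)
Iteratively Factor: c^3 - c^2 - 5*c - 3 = (c + 1)*(c^2 - 2*c - 3) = (c - 3)*(c + 1)*(c + 1)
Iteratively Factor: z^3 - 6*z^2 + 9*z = (z)*(z^2 - 6*z + 9) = z*(z - 3)*(z - 3)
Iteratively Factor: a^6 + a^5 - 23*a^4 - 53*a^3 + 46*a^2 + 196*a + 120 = (a + 1)*(a^5 - 23*a^3 - 30*a^2 + 76*a + 120) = (a + 1)*(a + 2)*(a^4 - 2*a^3 - 19*a^2 + 8*a + 60) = (a - 2)*(a + 1)*(a + 2)*(a^3 - 19*a - 30) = (a - 5)*(a - 2)*(a + 1)*(a + 2)*(a^2 + 5*a + 6) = (a - 5)*(a - 2)*(a + 1)*(a + 2)^2*(a + 3)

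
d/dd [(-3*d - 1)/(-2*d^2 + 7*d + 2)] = (-6*d^2 - 4*d + 1)/(4*d^4 - 28*d^3 + 41*d^2 + 28*d + 4)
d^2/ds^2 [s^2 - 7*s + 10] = 2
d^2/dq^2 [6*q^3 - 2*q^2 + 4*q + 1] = 36*q - 4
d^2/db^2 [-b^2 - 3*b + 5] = -2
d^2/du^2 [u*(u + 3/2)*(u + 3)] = 6*u + 9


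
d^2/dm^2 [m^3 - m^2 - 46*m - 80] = 6*m - 2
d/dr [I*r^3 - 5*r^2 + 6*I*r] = 3*I*r^2 - 10*r + 6*I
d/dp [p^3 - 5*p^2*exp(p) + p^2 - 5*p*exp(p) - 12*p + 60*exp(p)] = -5*p^2*exp(p) + 3*p^2 - 15*p*exp(p) + 2*p + 55*exp(p) - 12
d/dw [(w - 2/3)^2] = 2*w - 4/3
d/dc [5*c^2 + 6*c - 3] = 10*c + 6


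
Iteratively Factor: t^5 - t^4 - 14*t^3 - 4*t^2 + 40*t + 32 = (t - 2)*(t^4 + t^3 - 12*t^2 - 28*t - 16) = (t - 2)*(t + 2)*(t^3 - t^2 - 10*t - 8) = (t - 2)*(t + 1)*(t + 2)*(t^2 - 2*t - 8) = (t - 2)*(t + 1)*(t + 2)^2*(t - 4)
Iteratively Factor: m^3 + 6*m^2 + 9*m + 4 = (m + 1)*(m^2 + 5*m + 4) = (m + 1)^2*(m + 4)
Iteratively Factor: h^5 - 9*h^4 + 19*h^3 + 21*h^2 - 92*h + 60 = (h - 2)*(h^4 - 7*h^3 + 5*h^2 + 31*h - 30) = (h - 2)*(h + 2)*(h^3 - 9*h^2 + 23*h - 15) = (h - 2)*(h - 1)*(h + 2)*(h^2 - 8*h + 15) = (h - 5)*(h - 2)*(h - 1)*(h + 2)*(h - 3)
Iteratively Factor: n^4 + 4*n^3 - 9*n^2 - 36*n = (n)*(n^3 + 4*n^2 - 9*n - 36) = n*(n + 4)*(n^2 - 9) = n*(n - 3)*(n + 4)*(n + 3)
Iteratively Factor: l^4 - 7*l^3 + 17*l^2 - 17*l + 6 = (l - 1)*(l^3 - 6*l^2 + 11*l - 6) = (l - 2)*(l - 1)*(l^2 - 4*l + 3) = (l - 2)*(l - 1)^2*(l - 3)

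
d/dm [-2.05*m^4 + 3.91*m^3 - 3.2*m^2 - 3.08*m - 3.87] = -8.2*m^3 + 11.73*m^2 - 6.4*m - 3.08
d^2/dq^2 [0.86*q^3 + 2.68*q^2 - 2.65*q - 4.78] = 5.16*q + 5.36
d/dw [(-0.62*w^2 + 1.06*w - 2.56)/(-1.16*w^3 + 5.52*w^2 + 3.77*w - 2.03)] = (-0.7192*w^4 + 2.4592*w^3 - 17.0974*w^2 + 30.7796*w + 7.4994)/(1.3456*w^6 - 12.8064*w^5 + 21.724*w^4 + 46.3304*w^3 - 8.1983*w^2 - 15.3062*w + 4.1209)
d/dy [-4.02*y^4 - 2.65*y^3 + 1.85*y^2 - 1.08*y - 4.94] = -16.08*y^3 - 7.95*y^2 + 3.7*y - 1.08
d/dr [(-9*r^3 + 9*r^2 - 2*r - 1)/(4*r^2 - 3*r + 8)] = (-36*r^4 + 54*r^3 - 235*r^2 + 152*r - 19)/(16*r^4 - 24*r^3 + 73*r^2 - 48*r + 64)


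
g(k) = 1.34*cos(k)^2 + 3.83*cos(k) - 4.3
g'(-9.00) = 0.57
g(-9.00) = -6.68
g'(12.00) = 3.27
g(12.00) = -0.11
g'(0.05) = -0.33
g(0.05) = 0.86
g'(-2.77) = 0.48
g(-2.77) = -6.71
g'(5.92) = 2.25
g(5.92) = 0.45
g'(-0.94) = 4.37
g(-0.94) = -1.57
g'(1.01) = -4.45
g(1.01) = -1.88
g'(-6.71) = 2.60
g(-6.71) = 0.30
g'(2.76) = -0.50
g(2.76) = -6.70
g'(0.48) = -2.87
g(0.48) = 0.15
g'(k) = -2.68*sin(k)*cos(k) - 3.83*sin(k)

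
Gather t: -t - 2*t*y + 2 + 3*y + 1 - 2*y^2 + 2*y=t*(-2*y - 1) - 2*y^2 + 5*y + 3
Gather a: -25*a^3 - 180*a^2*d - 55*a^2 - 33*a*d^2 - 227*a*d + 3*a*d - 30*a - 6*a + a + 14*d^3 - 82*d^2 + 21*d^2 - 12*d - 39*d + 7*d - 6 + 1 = -25*a^3 + a^2*(-180*d - 55) + a*(-33*d^2 - 224*d - 35) + 14*d^3 - 61*d^2 - 44*d - 5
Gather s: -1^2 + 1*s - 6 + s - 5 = 2*s - 12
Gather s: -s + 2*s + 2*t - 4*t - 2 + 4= s - 2*t + 2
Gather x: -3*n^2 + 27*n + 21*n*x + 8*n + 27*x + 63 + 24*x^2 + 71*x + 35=-3*n^2 + 35*n + 24*x^2 + x*(21*n + 98) + 98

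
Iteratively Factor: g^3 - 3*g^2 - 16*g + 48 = (g - 3)*(g^2 - 16) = (g - 4)*(g - 3)*(g + 4)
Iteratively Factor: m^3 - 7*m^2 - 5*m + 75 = (m - 5)*(m^2 - 2*m - 15) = (m - 5)*(m + 3)*(m - 5)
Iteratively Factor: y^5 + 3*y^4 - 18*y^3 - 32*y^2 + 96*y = (y)*(y^4 + 3*y^3 - 18*y^2 - 32*y + 96) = y*(y + 4)*(y^3 - y^2 - 14*y + 24) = y*(y + 4)^2*(y^2 - 5*y + 6) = y*(y - 3)*(y + 4)^2*(y - 2)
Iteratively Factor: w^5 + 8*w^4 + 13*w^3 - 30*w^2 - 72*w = (w + 3)*(w^4 + 5*w^3 - 2*w^2 - 24*w) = (w + 3)^2*(w^3 + 2*w^2 - 8*w) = (w + 3)^2*(w + 4)*(w^2 - 2*w) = w*(w + 3)^2*(w + 4)*(w - 2)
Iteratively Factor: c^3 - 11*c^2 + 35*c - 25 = (c - 5)*(c^2 - 6*c + 5) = (c - 5)*(c - 1)*(c - 5)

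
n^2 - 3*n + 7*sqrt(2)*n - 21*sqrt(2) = (n - 3)*(n + 7*sqrt(2))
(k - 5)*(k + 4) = k^2 - k - 20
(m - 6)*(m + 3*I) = m^2 - 6*m + 3*I*m - 18*I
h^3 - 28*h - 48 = (h - 6)*(h + 2)*(h + 4)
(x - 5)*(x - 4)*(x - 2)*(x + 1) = x^4 - 10*x^3 + 27*x^2 - 2*x - 40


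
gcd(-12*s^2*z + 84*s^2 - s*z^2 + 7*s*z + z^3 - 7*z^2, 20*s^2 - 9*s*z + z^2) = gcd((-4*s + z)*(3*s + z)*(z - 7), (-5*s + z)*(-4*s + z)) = -4*s + z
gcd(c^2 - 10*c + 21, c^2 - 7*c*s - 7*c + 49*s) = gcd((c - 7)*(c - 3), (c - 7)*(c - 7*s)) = c - 7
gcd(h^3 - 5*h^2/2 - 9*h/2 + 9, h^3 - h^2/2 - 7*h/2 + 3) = h^2 + h/2 - 3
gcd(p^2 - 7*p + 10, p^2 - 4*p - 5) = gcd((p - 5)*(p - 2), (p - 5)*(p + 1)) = p - 5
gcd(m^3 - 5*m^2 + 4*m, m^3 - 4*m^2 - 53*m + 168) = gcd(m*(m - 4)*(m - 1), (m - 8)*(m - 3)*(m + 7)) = 1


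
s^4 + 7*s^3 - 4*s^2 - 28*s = s*(s - 2)*(s + 2)*(s + 7)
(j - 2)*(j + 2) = j^2 - 4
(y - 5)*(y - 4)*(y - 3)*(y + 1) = y^4 - 11*y^3 + 35*y^2 - 13*y - 60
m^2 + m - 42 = (m - 6)*(m + 7)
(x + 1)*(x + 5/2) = x^2 + 7*x/2 + 5/2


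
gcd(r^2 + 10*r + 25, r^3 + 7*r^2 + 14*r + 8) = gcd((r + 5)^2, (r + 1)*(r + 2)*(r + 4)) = 1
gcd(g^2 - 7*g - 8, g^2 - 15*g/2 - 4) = g - 8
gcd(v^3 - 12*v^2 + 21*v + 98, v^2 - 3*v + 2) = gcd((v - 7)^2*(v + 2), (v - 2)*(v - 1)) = 1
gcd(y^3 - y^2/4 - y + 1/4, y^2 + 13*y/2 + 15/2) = 1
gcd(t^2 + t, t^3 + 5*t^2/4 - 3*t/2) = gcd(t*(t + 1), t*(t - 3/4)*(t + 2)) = t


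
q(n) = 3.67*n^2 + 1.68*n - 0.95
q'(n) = 7.34*n + 1.68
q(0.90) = 3.53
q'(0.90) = 8.29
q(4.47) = 79.89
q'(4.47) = 34.49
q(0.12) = -0.70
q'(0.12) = 2.56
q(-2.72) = 21.63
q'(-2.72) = -18.28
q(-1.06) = 1.39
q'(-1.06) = -6.10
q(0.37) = 0.17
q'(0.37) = 4.40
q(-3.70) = 43.08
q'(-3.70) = -25.48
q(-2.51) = 17.95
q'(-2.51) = -16.74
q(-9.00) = 281.20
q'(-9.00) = -64.38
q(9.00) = 311.44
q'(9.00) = 67.74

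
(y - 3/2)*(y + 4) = y^2 + 5*y/2 - 6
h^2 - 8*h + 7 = (h - 7)*(h - 1)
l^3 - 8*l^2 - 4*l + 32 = (l - 8)*(l - 2)*(l + 2)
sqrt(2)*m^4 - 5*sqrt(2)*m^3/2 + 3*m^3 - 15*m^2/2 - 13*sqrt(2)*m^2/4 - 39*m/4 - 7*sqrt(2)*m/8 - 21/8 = (m - 7/2)*(m + 1/2)*(m + 3*sqrt(2)/2)*(sqrt(2)*m + sqrt(2)/2)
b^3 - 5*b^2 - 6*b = b*(b - 6)*(b + 1)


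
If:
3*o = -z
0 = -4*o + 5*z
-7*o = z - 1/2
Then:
No Solution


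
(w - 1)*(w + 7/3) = w^2 + 4*w/3 - 7/3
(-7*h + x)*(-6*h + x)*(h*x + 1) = 42*h^3*x - 13*h^2*x^2 + 42*h^2 + h*x^3 - 13*h*x + x^2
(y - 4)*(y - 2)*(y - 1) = y^3 - 7*y^2 + 14*y - 8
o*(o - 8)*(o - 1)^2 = o^4 - 10*o^3 + 17*o^2 - 8*o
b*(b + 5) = b^2 + 5*b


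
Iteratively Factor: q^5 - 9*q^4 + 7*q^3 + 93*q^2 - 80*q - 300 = (q - 5)*(q^4 - 4*q^3 - 13*q^2 + 28*q + 60) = (q - 5)^2*(q^3 + q^2 - 8*q - 12) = (q - 5)^2*(q + 2)*(q^2 - q - 6) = (q - 5)^2*(q - 3)*(q + 2)*(q + 2)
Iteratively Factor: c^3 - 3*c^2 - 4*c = (c + 1)*(c^2 - 4*c) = c*(c + 1)*(c - 4)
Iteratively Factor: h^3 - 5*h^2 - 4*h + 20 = (h + 2)*(h^2 - 7*h + 10) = (h - 2)*(h + 2)*(h - 5)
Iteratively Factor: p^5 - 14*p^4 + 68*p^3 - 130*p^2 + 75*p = (p - 5)*(p^4 - 9*p^3 + 23*p^2 - 15*p) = (p - 5)*(p - 3)*(p^3 - 6*p^2 + 5*p) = (p - 5)^2*(p - 3)*(p^2 - p) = (p - 5)^2*(p - 3)*(p - 1)*(p)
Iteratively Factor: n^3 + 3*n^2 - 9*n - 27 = (n + 3)*(n^2 - 9) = (n - 3)*(n + 3)*(n + 3)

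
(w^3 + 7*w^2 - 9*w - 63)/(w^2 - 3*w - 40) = (-w^3 - 7*w^2 + 9*w + 63)/(-w^2 + 3*w + 40)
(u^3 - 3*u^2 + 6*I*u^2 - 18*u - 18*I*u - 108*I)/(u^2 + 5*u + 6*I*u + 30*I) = (u^2 - 3*u - 18)/(u + 5)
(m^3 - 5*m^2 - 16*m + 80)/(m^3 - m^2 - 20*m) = (m - 4)/m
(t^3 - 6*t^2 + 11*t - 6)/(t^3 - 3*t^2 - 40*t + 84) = (t^2 - 4*t + 3)/(t^2 - t - 42)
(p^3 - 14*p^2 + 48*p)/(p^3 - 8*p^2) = (p - 6)/p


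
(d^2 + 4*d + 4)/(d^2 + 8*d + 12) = (d + 2)/(d + 6)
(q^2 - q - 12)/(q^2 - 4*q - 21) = (q - 4)/(q - 7)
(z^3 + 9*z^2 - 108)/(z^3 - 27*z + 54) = (z + 6)/(z - 3)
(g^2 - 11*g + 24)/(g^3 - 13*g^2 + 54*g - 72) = (g - 8)/(g^2 - 10*g + 24)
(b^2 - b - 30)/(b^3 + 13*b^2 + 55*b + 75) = (b - 6)/(b^2 + 8*b + 15)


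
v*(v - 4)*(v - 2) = v^3 - 6*v^2 + 8*v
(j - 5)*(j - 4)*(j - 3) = j^3 - 12*j^2 + 47*j - 60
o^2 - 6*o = o*(o - 6)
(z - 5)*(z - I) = z^2 - 5*z - I*z + 5*I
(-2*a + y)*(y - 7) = -2*a*y + 14*a + y^2 - 7*y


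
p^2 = p^2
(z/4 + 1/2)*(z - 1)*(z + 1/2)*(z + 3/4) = z^4/4 + 9*z^3/16 - 3*z^2/32 - 17*z/32 - 3/16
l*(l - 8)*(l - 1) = l^3 - 9*l^2 + 8*l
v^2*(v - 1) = v^3 - v^2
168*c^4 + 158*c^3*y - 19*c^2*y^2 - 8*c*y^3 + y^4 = (-7*c + y)*(-6*c + y)*(c + y)*(4*c + y)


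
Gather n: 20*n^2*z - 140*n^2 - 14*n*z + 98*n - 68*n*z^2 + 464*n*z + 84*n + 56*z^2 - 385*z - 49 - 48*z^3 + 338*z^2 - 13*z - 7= n^2*(20*z - 140) + n*(-68*z^2 + 450*z + 182) - 48*z^3 + 394*z^2 - 398*z - 56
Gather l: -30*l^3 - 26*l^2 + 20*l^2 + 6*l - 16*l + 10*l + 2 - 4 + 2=-30*l^3 - 6*l^2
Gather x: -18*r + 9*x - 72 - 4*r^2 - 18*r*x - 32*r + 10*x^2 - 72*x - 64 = -4*r^2 - 50*r + 10*x^2 + x*(-18*r - 63) - 136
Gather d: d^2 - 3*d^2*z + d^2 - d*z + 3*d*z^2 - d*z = d^2*(2 - 3*z) + d*(3*z^2 - 2*z)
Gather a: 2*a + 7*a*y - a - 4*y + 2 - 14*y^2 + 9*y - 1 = a*(7*y + 1) - 14*y^2 + 5*y + 1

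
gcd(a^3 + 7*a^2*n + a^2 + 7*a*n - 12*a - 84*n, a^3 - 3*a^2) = a - 3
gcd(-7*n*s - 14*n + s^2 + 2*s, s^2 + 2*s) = s + 2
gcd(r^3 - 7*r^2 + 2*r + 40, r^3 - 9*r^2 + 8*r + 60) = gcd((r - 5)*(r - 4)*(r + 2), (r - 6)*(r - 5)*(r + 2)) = r^2 - 3*r - 10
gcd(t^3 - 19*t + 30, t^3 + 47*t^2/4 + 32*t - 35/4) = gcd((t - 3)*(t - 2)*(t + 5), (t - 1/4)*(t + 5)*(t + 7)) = t + 5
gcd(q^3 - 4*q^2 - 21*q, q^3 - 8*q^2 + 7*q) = q^2 - 7*q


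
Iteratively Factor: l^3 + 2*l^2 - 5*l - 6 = (l - 2)*(l^2 + 4*l + 3) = (l - 2)*(l + 3)*(l + 1)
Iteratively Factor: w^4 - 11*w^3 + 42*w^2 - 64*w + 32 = (w - 4)*(w^3 - 7*w^2 + 14*w - 8) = (w - 4)*(w - 2)*(w^2 - 5*w + 4) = (w - 4)^2*(w - 2)*(w - 1)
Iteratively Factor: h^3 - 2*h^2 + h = (h - 1)*(h^2 - h) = h*(h - 1)*(h - 1)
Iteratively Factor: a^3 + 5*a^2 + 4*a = (a + 1)*(a^2 + 4*a) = (a + 1)*(a + 4)*(a)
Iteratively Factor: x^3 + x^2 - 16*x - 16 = (x - 4)*(x^2 + 5*x + 4) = (x - 4)*(x + 1)*(x + 4)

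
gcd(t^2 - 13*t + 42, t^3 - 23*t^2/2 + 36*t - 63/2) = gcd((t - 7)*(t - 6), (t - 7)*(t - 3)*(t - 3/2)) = t - 7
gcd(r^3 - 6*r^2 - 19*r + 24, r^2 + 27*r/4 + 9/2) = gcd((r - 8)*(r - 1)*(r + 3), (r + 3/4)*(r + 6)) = 1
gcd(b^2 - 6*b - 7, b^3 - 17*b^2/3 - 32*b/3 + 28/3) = b - 7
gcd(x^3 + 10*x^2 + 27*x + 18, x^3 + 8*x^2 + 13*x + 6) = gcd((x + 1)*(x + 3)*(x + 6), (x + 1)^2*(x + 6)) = x^2 + 7*x + 6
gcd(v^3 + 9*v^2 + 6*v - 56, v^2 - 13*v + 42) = 1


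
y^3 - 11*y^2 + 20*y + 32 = (y - 8)*(y - 4)*(y + 1)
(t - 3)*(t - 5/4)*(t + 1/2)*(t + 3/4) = t^4 - 3*t^3 - 19*t^2/16 + 99*t/32 + 45/32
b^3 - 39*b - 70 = (b - 7)*(b + 2)*(b + 5)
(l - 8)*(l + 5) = l^2 - 3*l - 40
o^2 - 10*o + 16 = (o - 8)*(o - 2)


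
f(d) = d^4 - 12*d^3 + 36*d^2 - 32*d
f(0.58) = -8.68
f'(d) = 4*d^3 - 36*d^2 + 72*d - 32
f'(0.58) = -1.57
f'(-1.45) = -224.28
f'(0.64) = 0.38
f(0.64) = -8.71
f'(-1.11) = -161.75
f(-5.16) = 3481.22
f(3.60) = -40.55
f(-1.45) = 163.09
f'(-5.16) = -1911.59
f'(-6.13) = -2747.51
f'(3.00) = -32.00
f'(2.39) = -10.95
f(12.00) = 4800.00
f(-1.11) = 97.81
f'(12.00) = 2560.00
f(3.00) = -15.00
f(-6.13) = 5725.11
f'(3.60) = -52.74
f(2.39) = -2.04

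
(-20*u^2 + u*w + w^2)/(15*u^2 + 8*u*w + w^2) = (-4*u + w)/(3*u + w)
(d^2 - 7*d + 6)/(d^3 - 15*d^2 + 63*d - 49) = (d - 6)/(d^2 - 14*d + 49)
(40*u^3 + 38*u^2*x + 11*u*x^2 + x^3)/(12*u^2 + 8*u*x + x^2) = (20*u^2 + 9*u*x + x^2)/(6*u + x)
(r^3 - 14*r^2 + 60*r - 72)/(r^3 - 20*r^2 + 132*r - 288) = (r - 2)/(r - 8)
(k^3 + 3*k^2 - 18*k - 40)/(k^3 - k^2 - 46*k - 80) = (k - 4)/(k - 8)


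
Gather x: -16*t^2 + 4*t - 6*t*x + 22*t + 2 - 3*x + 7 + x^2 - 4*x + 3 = -16*t^2 + 26*t + x^2 + x*(-6*t - 7) + 12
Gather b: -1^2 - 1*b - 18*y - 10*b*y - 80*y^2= b*(-10*y - 1) - 80*y^2 - 18*y - 1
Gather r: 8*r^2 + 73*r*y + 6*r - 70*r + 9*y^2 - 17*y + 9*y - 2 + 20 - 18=8*r^2 + r*(73*y - 64) + 9*y^2 - 8*y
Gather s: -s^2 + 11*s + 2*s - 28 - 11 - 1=-s^2 + 13*s - 40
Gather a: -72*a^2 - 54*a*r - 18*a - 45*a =-72*a^2 + a*(-54*r - 63)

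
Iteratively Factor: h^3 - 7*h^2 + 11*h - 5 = (h - 1)*(h^2 - 6*h + 5) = (h - 5)*(h - 1)*(h - 1)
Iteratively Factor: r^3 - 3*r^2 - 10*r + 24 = (r - 4)*(r^2 + r - 6) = (r - 4)*(r - 2)*(r + 3)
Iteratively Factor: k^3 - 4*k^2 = (k)*(k^2 - 4*k) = k*(k - 4)*(k)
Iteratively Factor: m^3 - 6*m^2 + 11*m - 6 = (m - 1)*(m^2 - 5*m + 6) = (m - 2)*(m - 1)*(m - 3)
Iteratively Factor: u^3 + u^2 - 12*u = (u)*(u^2 + u - 12) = u*(u - 3)*(u + 4)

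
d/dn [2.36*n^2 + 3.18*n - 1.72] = 4.72*n + 3.18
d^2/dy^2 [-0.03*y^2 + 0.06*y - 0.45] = -0.0600000000000000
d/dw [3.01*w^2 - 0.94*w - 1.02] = 6.02*w - 0.94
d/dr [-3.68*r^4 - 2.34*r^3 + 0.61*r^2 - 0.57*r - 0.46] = -14.72*r^3 - 7.02*r^2 + 1.22*r - 0.57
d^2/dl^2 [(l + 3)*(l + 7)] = 2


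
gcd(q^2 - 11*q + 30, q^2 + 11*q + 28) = 1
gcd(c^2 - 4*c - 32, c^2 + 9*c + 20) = c + 4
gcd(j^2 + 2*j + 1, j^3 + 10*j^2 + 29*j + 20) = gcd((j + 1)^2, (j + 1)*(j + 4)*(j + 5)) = j + 1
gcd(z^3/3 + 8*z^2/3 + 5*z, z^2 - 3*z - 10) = 1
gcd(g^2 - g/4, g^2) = g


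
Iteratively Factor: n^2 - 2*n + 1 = (n - 1)*(n - 1)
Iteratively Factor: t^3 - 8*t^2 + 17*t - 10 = (t - 1)*(t^2 - 7*t + 10) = (t - 5)*(t - 1)*(t - 2)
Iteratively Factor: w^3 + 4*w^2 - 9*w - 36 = (w + 4)*(w^2 - 9) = (w + 3)*(w + 4)*(w - 3)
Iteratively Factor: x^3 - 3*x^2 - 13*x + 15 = (x + 3)*(x^2 - 6*x + 5) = (x - 1)*(x + 3)*(x - 5)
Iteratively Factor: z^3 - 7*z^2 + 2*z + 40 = (z + 2)*(z^2 - 9*z + 20) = (z - 5)*(z + 2)*(z - 4)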